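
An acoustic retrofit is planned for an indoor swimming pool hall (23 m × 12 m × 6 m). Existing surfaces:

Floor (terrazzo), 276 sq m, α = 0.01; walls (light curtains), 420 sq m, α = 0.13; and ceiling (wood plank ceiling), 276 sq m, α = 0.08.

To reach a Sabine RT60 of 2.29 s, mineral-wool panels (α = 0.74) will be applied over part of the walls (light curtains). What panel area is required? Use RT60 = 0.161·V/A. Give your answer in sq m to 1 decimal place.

A₁ = Σ Sᵢαᵢ = 276×0.01 + 420×0.13 + 276×0.08 = 79.440 sabins.
Required A₂ = 0.161·1656/2.29 = 116.426 sabins.
Absorption to add: 116.426 − 79.440 = 36.986 sabins.
Net gain per sq m: Δα = 0.74 − 0.13 = 0.61.
Area = ΔA/Δα = 36.986/0.61 = 60.6 sq m.

60.6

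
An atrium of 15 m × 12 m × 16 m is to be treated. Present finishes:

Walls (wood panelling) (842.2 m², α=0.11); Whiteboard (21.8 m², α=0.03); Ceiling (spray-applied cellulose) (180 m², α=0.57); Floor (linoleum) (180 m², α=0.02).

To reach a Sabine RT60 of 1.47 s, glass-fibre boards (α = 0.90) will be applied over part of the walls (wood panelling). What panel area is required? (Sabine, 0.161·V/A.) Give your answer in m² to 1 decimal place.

146.8

Summing Sᵢαᵢ: 92.642 + 0.654 + 102.600 + 3.600 → A₁ = 199.496 sabins.
V = 2880 m³. Target absorption A₂ = 0.161 × 2880 / 1.47 = 315.429 sabins.
Absorption to add: 315.429 − 199.496 = 115.933 sabins.
Each m² of panel replacing the walls (wood panelling) adds (0.90 − 0.11) = 0.79 sabins.
Panel area = 115.933 / 0.79 = 146.8 m².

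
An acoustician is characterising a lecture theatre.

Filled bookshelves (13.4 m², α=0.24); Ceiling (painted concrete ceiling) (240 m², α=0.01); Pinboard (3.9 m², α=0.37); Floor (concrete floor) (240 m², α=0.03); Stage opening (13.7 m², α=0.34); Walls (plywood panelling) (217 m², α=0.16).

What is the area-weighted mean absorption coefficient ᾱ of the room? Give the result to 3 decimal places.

0.074

S = Σ Sᵢ = 13.4 + 240 + 3.9 + 240 + 13.7 + 217 = 728.0 m².
A = 13.4*0.24 + 240*0.01 + 3.9*0.37 + 240*0.03 + 13.7*0.34 + 217*0.16 = 53.637 sabins.
ᾱ = 53.637 / 728.0 = 0.074.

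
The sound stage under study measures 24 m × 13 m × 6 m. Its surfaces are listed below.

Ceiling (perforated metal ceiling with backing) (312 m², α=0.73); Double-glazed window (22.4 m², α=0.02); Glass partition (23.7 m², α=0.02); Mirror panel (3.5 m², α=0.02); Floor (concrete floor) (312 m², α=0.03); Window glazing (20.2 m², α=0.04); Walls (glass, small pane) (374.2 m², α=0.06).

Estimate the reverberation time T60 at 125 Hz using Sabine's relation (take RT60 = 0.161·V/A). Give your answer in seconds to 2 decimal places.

A = Σ Sᵢαᵢ = 312*0.73 + 22.4*0.02 + 23.7*0.02 + 3.5*0.02 + 312*0.03 + 20.2*0.04 + 374.2*0.06 = 261.372 sabins.
V = 24·13·6 = 1872 m³.
Sabine: RT60 = 0.161 × 1872 / 261.372 = 1.15 s.

1.15 seconds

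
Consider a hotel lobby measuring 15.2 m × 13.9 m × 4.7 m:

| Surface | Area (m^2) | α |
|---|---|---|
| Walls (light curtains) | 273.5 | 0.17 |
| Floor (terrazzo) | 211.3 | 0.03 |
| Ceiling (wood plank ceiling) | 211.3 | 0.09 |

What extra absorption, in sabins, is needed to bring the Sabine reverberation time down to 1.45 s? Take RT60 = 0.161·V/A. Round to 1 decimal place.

A₁ = Σ Sᵢαᵢ = 273.5×0.17 + 211.3×0.03 + 211.3×0.09 = 71.851 sabins.
V = 993.016 m³. Required absorption A₂ = 0.161 × 993.016 / 1.45 = 110.259 sabins.
Shortfall: 110.259 − 71.851 = 38.4 sabins.

38.4 sabins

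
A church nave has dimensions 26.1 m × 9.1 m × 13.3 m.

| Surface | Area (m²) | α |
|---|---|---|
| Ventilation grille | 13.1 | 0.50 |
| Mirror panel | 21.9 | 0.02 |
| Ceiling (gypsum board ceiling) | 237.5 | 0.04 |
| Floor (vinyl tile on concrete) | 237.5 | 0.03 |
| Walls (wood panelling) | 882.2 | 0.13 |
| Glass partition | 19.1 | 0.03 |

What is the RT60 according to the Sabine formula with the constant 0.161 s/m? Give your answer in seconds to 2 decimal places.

3.66 s

Total absorption A = 13.1*0.50 + 21.9*0.02 + 237.5*0.04 + 237.5*0.03 + 882.2*0.13 + 19.1*0.03
  = 6.550 + 0.438 + 9.500 + 7.125 + 114.686 + 0.573 = 138.872 m² sabins.
Room volume: 3158.883 m³.
T = 0.161 V/A = 0.161·3158.883/138.872 = 3.66 s.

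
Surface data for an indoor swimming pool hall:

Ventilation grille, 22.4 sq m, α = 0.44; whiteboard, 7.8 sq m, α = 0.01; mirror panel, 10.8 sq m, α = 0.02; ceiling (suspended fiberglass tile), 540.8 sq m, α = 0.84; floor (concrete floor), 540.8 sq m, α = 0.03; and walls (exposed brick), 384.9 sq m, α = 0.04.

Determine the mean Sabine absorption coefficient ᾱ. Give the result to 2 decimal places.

Total surface area S = 1507.5 sq m.
Weighted sum Σ Sα = 496.042.
ᾱ = A/S = 0.33.

0.33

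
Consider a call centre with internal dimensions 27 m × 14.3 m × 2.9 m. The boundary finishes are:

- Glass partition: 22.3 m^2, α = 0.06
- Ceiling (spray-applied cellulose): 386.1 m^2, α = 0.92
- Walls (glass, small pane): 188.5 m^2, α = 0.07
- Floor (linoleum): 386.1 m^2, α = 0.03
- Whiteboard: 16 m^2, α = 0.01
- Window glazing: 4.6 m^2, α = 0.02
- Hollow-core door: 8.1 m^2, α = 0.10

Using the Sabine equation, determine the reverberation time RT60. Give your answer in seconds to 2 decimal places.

0.47 sec

Total absorption A = 22.3·0.06 + 386.1·0.92 + 188.5·0.07 + 386.1·0.03 + 16·0.01 + 4.6·0.02 + 8.1·0.10
  = 1.338 + 355.212 + 13.195 + 11.583 + 0.160 + 0.092 + 0.810 = 382.390 m^2 sabins.
V = 27·14.3·2.9 = 1119.69 m³.
RT60 = 0.161 · V / A = 0.161 × 1119.69 / 382.390 = 0.47 s.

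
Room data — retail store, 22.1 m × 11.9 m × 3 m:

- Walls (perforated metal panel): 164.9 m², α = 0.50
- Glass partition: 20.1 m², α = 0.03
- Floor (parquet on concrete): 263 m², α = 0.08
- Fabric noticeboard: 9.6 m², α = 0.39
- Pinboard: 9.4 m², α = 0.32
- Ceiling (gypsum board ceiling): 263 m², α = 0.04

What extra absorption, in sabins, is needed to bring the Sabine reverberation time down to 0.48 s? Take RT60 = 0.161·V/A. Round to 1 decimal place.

143.3 sabins

Total absorption A₁ = 164.9*0.50 + 20.1*0.03 + 263*0.08 + 9.6*0.39 + 9.4*0.32 + 263*0.04
  = 82.450 + 0.603 + 21.040 + 3.744 + 3.008 + 10.520 = 121.365 m² sabins.
V = 788.97 m³. Required absorption A₂ = 0.161 × 788.97 / 0.48 = 264.634 sabins.
Shortfall: 264.634 − 121.365 = 143.3 sabins.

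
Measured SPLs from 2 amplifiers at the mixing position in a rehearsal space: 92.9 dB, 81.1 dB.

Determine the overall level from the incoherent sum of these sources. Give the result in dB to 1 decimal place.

93.2 dB

Σ 10^(Lᵢ/10) = 2.079e+09.
Back to dB: 10·log₁₀ Σ = 93.2 dB.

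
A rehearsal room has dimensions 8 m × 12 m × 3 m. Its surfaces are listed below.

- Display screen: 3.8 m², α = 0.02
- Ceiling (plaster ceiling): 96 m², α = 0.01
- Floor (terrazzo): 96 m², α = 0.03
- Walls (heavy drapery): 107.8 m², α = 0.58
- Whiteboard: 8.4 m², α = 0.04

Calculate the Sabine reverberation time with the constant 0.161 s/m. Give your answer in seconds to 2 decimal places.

Summing Sᵢαᵢ: 0.076 + 0.960 + 2.880 + 62.524 + 0.336 → A = 66.776 sabins.
V = 8·12·3 = 288 m³.
Sabine: RT60 = 0.161 × 288 / 66.776 = 0.69 s.

0.69 seconds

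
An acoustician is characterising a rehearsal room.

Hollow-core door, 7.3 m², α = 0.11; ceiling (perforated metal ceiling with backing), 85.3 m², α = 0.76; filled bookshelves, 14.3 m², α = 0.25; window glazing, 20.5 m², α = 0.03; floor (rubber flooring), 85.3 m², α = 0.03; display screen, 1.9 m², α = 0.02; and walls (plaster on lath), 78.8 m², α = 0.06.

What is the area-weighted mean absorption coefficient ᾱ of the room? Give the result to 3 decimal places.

S = Σ Sᵢ = 7.3 + 85.3 + 14.3 + 20.5 + 85.3 + 1.9 + 78.8 = 293.4 m².
A = 7.3*0.11 + 85.3*0.76 + 14.3*0.25 + 20.5*0.03 + 85.3*0.03 + 1.9*0.02 + 78.8*0.06 = 77.146 sabins.
ᾱ = A/S = 0.263.

0.263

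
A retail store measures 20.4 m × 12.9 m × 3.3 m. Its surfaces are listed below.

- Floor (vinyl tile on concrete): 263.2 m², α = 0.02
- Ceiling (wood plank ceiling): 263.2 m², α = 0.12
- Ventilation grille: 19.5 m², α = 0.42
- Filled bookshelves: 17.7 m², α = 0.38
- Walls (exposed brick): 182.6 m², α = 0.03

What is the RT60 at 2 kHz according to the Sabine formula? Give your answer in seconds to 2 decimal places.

2.44 s

Summing Sᵢαᵢ: 5.264 + 31.584 + 8.190 + 6.726 + 5.478 → A = 57.242 sabins.
Room volume: 868.428 m³.
T = 0.161 V/A = 0.161·868.428/57.242 = 2.44 s.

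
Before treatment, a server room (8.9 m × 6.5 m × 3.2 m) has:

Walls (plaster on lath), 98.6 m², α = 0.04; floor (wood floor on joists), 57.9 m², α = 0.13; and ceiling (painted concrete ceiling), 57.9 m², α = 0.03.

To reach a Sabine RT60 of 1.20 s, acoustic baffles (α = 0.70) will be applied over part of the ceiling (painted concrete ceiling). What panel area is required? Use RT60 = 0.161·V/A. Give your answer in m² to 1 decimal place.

17.4

Total absorption A₁ = 98.6×0.04 + 57.9×0.13 + 57.9×0.03
  = 3.944 + 7.527 + 1.737 = 13.208 m² sabins.
V = 185.12 m³. Target absorption A₂ = 0.161 × 185.12 / 1.20 = 24.837 sabins.
Absorption to add: 24.837 − 13.208 = 11.629 sabins.
Net gain per m²: Δα = 0.70 − 0.03 = 0.67.
Panel area = 11.629 / 0.67 = 17.4 m².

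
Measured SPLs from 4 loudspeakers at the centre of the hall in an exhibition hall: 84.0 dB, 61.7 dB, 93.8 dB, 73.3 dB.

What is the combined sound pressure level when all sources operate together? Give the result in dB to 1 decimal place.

Σ 10^(Lᵢ/10) = 2.673e+09.
Combined level = 10 log₁₀(2.673e+09) = 94.3 dB.

94.3 dB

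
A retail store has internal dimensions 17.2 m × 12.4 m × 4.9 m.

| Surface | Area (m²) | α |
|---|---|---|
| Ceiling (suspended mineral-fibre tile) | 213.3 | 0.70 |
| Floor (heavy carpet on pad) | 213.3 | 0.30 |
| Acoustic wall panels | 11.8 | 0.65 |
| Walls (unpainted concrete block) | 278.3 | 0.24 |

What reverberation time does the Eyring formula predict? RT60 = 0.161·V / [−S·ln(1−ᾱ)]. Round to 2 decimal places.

0.46 seconds

Total surface area S = 213.3 + 213.3 + 11.8 + 278.3 = 716.7 m².
Σ(Sᵢαᵢ) = 213.3×0.70 + 213.3×0.30 + 11.8×0.65 + 278.3×0.24 = 287.762.
ᾱ = 287.762 / 716.7 = 0.4015.
−S·ln(1−ᾱ) = −716.7 × ln(1 − 0.4015) = 367.903.
V = 17.2 × 12.4 × 4.9 = 1045.072 m³.
T = 0.161·V/[−S·ln(1−ᾱ)] = 0.161·1045.072/367.903 = 0.46 s.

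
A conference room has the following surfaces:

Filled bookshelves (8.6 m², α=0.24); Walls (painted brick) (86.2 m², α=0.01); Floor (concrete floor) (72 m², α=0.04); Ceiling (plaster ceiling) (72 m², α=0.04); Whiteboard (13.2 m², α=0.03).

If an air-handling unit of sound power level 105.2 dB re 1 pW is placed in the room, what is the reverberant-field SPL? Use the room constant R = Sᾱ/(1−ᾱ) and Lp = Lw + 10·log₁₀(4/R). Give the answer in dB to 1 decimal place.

A = 9.082 sabins; S = 252.0 m².
ᾱ = 0.0360, so room constant R = A/(1−ᾱ) = 9.421 m².
Lp = 105.2 + 10·log₁₀(4/9.421) = 105.2 + (-3.72) = 101.5 dB.

101.5 dB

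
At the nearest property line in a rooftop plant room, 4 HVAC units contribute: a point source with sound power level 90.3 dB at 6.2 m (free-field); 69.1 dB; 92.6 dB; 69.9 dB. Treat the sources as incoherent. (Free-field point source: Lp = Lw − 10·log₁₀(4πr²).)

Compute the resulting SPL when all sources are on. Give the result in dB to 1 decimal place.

92.6 dB

Source at 6.2 m: Lp = 90.3 − 10·log₁₀(4π·6.2²) = 90.3 − 10·log₁₀(483.051) = 63.5 dB.
Σ 10^(Lᵢ/10) = 1.84e+09.
L_total = 10·log₁₀(1.84e+09) = 92.6 dB.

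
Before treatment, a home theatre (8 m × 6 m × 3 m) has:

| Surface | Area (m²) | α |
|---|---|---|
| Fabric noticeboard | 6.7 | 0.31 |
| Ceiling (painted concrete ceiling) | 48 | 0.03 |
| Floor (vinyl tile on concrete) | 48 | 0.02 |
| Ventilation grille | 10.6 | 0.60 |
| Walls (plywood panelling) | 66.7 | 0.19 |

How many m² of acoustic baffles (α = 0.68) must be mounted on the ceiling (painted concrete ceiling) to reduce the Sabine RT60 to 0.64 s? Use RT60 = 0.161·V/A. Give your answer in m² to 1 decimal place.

19.6

Total absorption A₁ = 6.7·0.31 + 48·0.03 + 48·0.02 + 10.6·0.60 + 66.7·0.19
  = 2.077 + 1.440 + 0.960 + 6.360 + 12.673 = 23.510 m² sabins.
V = 144 m³. Target absorption A₂ = 0.161 × 144 / 0.64 = 36.225 sabins.
ΔA needed = 36.225 − 23.510 = 12.715 sabins.
Each m² of panel replacing the ceiling (painted concrete ceiling) adds (0.68 − 0.03) = 0.65 sabins.
Area = ΔA/Δα = 12.715/0.65 = 19.6 m².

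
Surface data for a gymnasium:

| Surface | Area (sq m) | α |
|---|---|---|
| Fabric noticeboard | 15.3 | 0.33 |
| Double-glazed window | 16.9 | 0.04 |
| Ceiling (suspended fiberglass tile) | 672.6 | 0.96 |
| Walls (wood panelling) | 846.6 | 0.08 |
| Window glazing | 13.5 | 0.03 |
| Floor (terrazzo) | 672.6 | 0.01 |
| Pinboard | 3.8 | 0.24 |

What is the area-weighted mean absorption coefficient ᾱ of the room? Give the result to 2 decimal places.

0.32

S = Σ Sᵢ = 15.3 + 16.9 + 672.6 + 846.6 + 13.5 + 672.6 + 3.8 = 2241.3 sq m.
Σ(Sᵢαᵢ) = 15.3×0.33 + 16.9×0.04 + 672.6×0.96 + 846.6×0.08 + 13.5×0.03 + 672.6×0.01 + 3.8×0.24 = 727.192.
ᾱ = A/S = 0.32.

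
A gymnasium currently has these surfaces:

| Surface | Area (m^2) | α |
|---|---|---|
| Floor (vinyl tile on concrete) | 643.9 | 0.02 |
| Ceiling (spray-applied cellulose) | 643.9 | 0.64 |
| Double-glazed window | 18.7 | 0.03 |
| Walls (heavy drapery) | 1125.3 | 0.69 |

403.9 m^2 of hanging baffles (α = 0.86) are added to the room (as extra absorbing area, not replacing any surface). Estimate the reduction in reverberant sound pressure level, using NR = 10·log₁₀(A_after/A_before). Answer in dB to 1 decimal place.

1.1 dB

Equivalent absorption area: A_before = 643.9·0.02 + 643.9·0.64 + 18.7·0.03 + 1125.3·0.69 = 1201.992 m^2.
Treatment contributes 403.9·0.86 = 347.354 sabins.
New total A_after = 1549.346 sabins.
Reduction = 10 log₁₀(A_after/A_before) = 10 log₁₀(1.2890) = 1.1 dB.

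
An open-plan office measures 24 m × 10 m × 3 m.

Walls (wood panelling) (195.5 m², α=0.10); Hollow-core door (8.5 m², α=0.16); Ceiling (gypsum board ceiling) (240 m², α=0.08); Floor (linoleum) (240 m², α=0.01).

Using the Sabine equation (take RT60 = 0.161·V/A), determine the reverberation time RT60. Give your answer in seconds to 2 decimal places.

Total absorption A = 195.5×0.10 + 8.5×0.16 + 240×0.08 + 240×0.01
  = 19.550 + 1.360 + 19.200 + 2.400 = 42.510 m² sabins.
V = 24·10·3 = 720 m³.
Sabine: RT60 = 0.161 × 720 / 42.510 = 2.73 s.

2.73 seconds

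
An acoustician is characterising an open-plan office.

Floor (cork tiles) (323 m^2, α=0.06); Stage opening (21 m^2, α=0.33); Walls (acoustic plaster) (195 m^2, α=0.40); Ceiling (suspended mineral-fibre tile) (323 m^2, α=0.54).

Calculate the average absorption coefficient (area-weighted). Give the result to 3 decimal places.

Total surface area S = 862.0 m^2.
Weighted sum Σ Sα = 278.730.
ᾱ = 278.730 / 862.0 = 0.323.

0.323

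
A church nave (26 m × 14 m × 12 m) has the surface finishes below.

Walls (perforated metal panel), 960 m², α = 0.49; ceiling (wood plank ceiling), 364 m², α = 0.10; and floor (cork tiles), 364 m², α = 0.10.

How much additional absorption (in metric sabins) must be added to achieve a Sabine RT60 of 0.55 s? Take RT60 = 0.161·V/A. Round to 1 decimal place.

A₁ = Σ Sᵢαᵢ = 960×0.49 + 364×0.10 + 364×0.10 = 543.200 sabins.
Target A₂ = 0.161·4368/0.55 = 1278.633 sabins (V = 4368 m³).
ΔA = A₂ − A₁ = 1278.633 − 543.200 = 735.4 sabins.

735.4 sabins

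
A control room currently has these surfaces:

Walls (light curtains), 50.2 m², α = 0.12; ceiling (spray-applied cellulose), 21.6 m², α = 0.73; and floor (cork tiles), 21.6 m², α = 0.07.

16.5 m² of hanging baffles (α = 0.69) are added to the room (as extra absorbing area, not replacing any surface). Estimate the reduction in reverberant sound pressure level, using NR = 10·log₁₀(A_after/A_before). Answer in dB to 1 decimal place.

1.7 dB

Summing Sᵢαᵢ: 6.024 + 15.768 + 1.512 → A_before = 23.304 sabins.
Added absorption = 16.5 × 0.69 = 11.385 sabins.
A_after = 23.304 + 11.385 = 34.689 sabins.
NR = 10·log₁₀(34.689/23.304) = 1.7 dB.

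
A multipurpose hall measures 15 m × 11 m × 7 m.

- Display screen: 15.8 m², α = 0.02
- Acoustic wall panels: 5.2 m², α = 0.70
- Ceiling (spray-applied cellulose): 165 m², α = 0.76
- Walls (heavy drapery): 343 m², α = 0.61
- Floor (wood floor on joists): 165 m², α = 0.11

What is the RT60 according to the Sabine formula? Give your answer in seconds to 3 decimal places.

0.521 s

Summing Sᵢαᵢ: 0.316 + 3.640 + 125.400 + 209.230 + 18.150 → A = 356.736 sabins.
V = 15·11·7 = 1155 m³.
Sabine: RT60 = 0.161 × 1155 / 356.736 = 0.521 s.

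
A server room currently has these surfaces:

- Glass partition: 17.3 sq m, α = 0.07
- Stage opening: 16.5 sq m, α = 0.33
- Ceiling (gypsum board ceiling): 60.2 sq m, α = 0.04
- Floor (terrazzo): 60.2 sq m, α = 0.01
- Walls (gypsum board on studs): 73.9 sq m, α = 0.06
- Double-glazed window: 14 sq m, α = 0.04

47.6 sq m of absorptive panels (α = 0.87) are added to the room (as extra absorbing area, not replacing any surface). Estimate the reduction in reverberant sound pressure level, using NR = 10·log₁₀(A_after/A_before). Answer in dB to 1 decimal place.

Total absorption A_before = 17.3·0.07 + 16.5·0.33 + 60.2·0.04 + 60.2·0.01 + 73.9·0.06 + 14·0.04
  = 1.211 + 5.445 + 2.408 + 0.602 + 4.434 + 0.560 = 14.660 sq m sabins.
Added absorption = 47.6 × 0.87 = 41.412 sabins.
A_after = 14.660 + 41.412 = 56.072 sabins.
NR = 10·log₁₀(56.072/14.660) = 5.8 dB.

5.8 dB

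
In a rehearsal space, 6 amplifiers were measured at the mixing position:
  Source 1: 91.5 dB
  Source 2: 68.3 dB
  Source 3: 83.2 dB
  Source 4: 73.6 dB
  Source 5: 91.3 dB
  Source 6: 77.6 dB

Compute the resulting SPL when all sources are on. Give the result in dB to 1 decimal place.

Sum in the linear (power) domain: Σ 10^(Lᵢ/10) = 10^(91.5/10) + 10^(68.3/10) + 10^(83.2/10) + 10^(73.6/10) + 10^(91.3/10) + 10^(77.6/10) = 3.058e+09.
Combined level = 10 log₁₀(3.058e+09) = 94.9 dB.

94.9 dB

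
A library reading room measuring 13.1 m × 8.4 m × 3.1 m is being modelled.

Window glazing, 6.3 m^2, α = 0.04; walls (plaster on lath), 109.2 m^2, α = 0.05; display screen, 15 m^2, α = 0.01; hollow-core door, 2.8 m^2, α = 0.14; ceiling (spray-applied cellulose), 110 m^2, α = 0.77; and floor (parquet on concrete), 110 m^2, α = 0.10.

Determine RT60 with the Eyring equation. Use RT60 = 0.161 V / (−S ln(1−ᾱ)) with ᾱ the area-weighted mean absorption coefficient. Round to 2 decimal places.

0.46 seconds

Total surface area S = 6.3 + 109.2 + 15 + 2.8 + 110 + 110 = 353.3 m^2.
Absorption A = 6.3·0.04 + 109.2·0.05 + 15·0.01 + 2.8·0.14 + 110·0.77 + 110·0.10 = 101.954 sabins.
ᾱ = 101.954 / 353.3 = 0.2886.
Eyring denominator: −S ln(1−ᾱ) = 120.306.
V = 13.1 × 8.4 × 3.1 = 341.124 m³.
RT60 = 0.161 × 341.124 / 120.306 = 0.46 s.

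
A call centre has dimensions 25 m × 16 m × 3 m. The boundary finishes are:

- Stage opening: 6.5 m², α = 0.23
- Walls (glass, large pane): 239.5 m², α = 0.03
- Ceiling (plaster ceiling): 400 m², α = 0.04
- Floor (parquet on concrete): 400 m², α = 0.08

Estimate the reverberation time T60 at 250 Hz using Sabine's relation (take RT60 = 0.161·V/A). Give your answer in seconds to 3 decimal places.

3.409 seconds

Equivalent absorption area: A = 6.5*0.23 + 239.5*0.03 + 400*0.04 + 400*0.08 = 56.680 m².
Volume V = 25 × 16 × 3 = 1200 m³.
RT60 = 0.161 · V / A = 0.161 × 1200 / 56.680 = 3.409 s.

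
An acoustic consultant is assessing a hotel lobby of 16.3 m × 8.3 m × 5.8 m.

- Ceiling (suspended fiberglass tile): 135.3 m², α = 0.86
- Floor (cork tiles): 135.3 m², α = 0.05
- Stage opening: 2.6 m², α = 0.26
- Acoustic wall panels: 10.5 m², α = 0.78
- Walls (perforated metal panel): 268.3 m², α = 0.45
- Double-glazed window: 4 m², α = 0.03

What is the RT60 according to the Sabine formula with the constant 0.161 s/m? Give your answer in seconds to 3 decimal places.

0.500 sec

Total absorption A = 135.3*0.86 + 135.3*0.05 + 2.6*0.26 + 10.5*0.78 + 268.3*0.45 + 4*0.03
  = 116.358 + 6.765 + 0.676 + 8.190 + 120.735 + 0.120 = 252.844 m² sabins.
Room volume: 784.682 m³.
RT60 = 0.161 · V / A = 0.161 × 784.682 / 252.844 = 0.500 s.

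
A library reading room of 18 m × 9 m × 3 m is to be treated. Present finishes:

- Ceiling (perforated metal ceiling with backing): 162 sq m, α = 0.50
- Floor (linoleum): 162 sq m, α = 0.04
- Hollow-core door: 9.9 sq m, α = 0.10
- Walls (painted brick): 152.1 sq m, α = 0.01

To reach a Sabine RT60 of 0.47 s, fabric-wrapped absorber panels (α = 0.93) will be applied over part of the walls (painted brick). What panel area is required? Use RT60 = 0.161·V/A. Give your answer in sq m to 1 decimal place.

A₁ = Σ Sᵢαᵢ = 162·0.50 + 162·0.04 + 9.9·0.10 + 152.1·0.01 = 89.991 sabins.
V = 486 m³. Target absorption A₂ = 0.161 × 486 / 0.47 = 166.481 sabins.
Absorption to add: 166.481 − 89.991 = 76.490 sabins.
Each sq m of panel replacing the walls (painted brick) adds (0.93 − 0.01) = 0.92 sabins.
Panel area = 76.490 / 0.92 = 83.1 sq m.

83.1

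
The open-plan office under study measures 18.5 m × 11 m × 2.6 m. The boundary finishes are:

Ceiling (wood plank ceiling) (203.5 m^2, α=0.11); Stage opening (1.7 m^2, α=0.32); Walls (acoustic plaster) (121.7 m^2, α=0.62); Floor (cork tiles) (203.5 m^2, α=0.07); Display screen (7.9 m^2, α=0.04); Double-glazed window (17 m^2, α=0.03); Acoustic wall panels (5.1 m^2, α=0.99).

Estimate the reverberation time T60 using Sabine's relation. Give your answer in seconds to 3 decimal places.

Equivalent absorption area: A = 203.5*0.11 + 1.7*0.32 + 121.7*0.62 + 203.5*0.07 + 7.9*0.04 + 17*0.03 + 5.1*0.99 = 118.503 m^2.
Room volume: 529.1 m³.
Sabine: RT60 = 0.161 × 529.1 / 118.503 = 0.719 s.

0.719 sec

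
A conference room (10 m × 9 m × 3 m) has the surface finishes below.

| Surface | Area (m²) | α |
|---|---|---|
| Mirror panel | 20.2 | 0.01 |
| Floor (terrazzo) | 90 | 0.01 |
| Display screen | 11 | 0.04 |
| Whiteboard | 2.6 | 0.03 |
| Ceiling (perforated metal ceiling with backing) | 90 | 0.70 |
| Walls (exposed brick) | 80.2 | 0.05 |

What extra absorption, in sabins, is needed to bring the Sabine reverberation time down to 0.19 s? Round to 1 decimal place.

160.2 sabins

Total absorption A₁ = 20.2×0.01 + 90×0.01 + 11×0.04 + 2.6×0.03 + 90×0.70 + 80.2×0.05
  = 0.202 + 0.900 + 0.440 + 0.078 + 63.000 + 4.010 = 68.630 m² sabins.
V = 270 m³. Required absorption A₂ = 0.161 × 270 / 0.19 = 228.789 sabins.
ΔA = A₂ − A₁ = 228.789 − 68.630 = 160.2 sabins.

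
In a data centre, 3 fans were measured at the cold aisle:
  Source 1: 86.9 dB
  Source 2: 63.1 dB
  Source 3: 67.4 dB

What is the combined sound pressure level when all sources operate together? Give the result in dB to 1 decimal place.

87.0 dB

Converting to relative power and adding: 10^(86.9/10) + 10^(63.1/10) + 10^(67.4/10) = 4.973e+08.
Back to dB: 10·log₁₀ Σ = 87.0 dB.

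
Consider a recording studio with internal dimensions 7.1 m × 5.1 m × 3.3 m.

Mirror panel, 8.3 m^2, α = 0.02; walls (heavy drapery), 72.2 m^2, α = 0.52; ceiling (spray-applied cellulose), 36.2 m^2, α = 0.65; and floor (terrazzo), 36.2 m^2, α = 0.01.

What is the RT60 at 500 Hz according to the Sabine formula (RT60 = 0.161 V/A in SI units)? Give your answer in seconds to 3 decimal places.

0.312 s

Total absorption A = 8.3·0.02 + 72.2·0.52 + 36.2·0.65 + 36.2·0.01
  = 0.166 + 37.544 + 23.530 + 0.362 = 61.602 m^2 sabins.
V = 7.1·5.1·3.3 = 119.493 m³.
Sabine: RT60 = 0.161 × 119.493 / 61.602 = 0.312 s.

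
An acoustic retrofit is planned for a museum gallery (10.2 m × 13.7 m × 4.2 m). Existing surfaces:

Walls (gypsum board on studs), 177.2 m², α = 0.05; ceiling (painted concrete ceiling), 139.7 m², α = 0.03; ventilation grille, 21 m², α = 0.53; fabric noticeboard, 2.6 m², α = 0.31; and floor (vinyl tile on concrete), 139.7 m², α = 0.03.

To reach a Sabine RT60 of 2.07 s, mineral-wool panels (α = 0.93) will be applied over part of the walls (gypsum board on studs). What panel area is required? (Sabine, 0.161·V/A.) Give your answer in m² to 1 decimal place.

18.7

Total absorption A₁ = 177.2×0.05 + 139.7×0.03 + 21×0.53 + 2.6×0.31 + 139.7×0.03
  = 8.860 + 4.191 + 11.130 + 0.806 + 4.191 = 29.178 m² sabins.
V = 586.908 m³. Target absorption A₂ = 0.161 × 586.908 / 2.07 = 45.648 sabins.
Absorption to add: 45.648 − 29.178 = 16.470 sabins.
Each m² of panel replacing the walls (gypsum board on studs) adds (0.93 − 0.05) = 0.88 sabins.
Area = ΔA/Δα = 16.470/0.88 = 18.7 m².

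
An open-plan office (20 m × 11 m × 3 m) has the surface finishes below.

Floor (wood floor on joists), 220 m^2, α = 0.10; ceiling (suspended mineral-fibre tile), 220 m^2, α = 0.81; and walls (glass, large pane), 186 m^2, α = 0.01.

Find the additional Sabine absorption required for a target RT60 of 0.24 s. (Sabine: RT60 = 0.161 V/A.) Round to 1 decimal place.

240.7 sabins

Summing Sᵢαᵢ: 22.000 + 178.200 + 1.860 → A₁ = 202.060 sabins.
Target A₂ = 0.161·660/0.24 = 442.750 sabins (V = 660 m³).
Additional absorption ΔA = 442.750 − 202.060 = 240.7 sabins.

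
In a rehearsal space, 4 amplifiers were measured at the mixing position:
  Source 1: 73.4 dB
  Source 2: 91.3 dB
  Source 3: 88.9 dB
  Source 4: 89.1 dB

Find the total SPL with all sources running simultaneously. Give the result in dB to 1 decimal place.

94.7 dB

Σ 10^(Lᵢ/10) = 2.96e+09.
Back to dB: 10·log₁₀ Σ = 94.7 dB.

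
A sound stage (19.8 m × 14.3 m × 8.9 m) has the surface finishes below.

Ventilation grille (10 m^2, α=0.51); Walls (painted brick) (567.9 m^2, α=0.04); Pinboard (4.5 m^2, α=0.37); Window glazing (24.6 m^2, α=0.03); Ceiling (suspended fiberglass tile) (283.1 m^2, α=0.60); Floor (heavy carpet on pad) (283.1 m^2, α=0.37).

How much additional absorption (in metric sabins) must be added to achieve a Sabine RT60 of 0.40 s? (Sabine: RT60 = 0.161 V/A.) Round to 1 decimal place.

A₁ = Σ Sᵢαᵢ = 10*0.51 + 567.9*0.04 + 4.5*0.37 + 24.6*0.03 + 283.1*0.60 + 283.1*0.37 = 304.826 sabins.
V = 2519.946 m³. Required absorption A₂ = 0.161 × 2519.946 / 0.40 = 1014.278 sabins.
ΔA = A₂ − A₁ = 1014.278 − 304.826 = 709.5 sabins.

709.5 sabins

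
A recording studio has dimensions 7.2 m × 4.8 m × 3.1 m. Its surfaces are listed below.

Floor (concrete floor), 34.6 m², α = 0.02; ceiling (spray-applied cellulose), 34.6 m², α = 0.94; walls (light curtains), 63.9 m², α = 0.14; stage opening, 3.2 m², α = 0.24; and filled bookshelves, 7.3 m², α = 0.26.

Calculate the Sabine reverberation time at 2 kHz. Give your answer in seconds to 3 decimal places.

Total absorption A = 34.6·0.02 + 34.6·0.94 + 63.9·0.14 + 3.2·0.24 + 7.3·0.26
  = 0.692 + 32.524 + 8.946 + 0.768 + 1.898 = 44.828 m² sabins.
V = 7.2·4.8·3.1 = 107.136 m³.
RT60 = 0.161 · V / A = 0.161 × 107.136 / 44.828 = 0.385 s.

0.385 seconds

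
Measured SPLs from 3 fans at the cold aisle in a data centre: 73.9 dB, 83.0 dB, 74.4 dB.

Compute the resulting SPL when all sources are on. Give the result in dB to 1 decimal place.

84.0 dB

Sum in the linear (power) domain: Σ 10^(Lᵢ/10) = 10^(73.9/10) + 10^(83.0/10) + 10^(74.4/10) = 2.516e+08.
Combined level = 10 log₁₀(2.516e+08) = 84.0 dB.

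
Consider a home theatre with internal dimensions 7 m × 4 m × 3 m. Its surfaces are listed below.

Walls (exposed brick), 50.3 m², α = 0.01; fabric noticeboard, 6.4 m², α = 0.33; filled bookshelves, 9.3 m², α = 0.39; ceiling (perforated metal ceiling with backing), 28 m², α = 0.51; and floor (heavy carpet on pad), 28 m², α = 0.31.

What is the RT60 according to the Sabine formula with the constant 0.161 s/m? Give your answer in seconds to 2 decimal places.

Equivalent absorption area: A = 50.3·0.01 + 6.4·0.33 + 9.3·0.39 + 28·0.51 + 28·0.31 = 29.202 m².
Room volume: 84 m³.
T = 0.161 V/A = 0.161·84/29.202 = 0.46 s.

0.46 s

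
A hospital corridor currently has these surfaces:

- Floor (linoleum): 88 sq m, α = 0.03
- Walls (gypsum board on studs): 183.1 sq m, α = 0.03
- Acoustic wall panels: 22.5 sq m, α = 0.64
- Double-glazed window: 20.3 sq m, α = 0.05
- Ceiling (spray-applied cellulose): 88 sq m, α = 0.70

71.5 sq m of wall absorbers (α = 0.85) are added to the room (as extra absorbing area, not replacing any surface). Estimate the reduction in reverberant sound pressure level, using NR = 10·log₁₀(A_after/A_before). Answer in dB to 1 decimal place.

2.3 dB

A_before = Σ Sᵢαᵢ = 88*0.03 + 183.1*0.03 + 22.5*0.64 + 20.3*0.05 + 88*0.70 = 85.148 sabins.
Treatment contributes 71.5·0.85 = 60.775 sabins.
A_after = 85.148 + 60.775 = 145.923 sabins.
NR = 10·log₁₀(145.923/85.148) = 2.3 dB.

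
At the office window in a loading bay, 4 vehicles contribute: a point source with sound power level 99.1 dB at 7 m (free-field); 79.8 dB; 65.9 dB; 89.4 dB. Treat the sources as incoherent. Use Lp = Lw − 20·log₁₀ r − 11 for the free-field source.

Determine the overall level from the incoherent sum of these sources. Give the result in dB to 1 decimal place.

89.9 dB

Source at 7 m: Lp = 99.1 − 20·log₁₀(7) − 11 = 71.2 dB.
Σ 10^(Lᵢ/10) = 9.835e+08.
Back to dB: 10·log₁₀ Σ = 89.9 dB.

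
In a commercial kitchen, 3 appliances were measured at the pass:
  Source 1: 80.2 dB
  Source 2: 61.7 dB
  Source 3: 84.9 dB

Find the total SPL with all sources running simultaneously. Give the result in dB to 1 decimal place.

Sum in the linear (power) domain: Σ 10^(Lᵢ/10) = 10^(80.2/10) + 10^(61.7/10) + 10^(84.9/10) = 4.152e+08.
Back to dB: 10·log₁₀ Σ = 86.2 dB.

86.2 dB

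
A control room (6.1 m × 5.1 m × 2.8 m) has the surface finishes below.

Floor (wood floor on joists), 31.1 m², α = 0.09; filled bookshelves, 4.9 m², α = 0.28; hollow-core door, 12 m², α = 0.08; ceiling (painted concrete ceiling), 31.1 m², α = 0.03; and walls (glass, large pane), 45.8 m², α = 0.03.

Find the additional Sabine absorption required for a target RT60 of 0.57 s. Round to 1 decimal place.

17.2 sabins

Summing Sᵢαᵢ: 2.799 + 1.372 + 0.960 + 0.933 + 1.374 → A₁ = 7.438 sabins.
V = 87.108 m³. Required absorption A₂ = 0.161 × 87.108 / 0.57 = 24.604 sabins.
Additional absorption ΔA = 24.604 − 7.438 = 17.2 sabins.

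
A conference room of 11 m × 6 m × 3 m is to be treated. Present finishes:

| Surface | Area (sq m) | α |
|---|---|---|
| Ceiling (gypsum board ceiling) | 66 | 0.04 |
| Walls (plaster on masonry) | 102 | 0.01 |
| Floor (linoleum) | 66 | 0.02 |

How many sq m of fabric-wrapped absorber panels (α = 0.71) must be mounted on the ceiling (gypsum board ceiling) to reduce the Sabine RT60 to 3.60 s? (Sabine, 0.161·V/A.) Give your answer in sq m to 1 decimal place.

5.8

A₁ = Σ Sᵢαᵢ = 66*0.04 + 102*0.01 + 66*0.02 = 4.980 sabins.
V = 198 m³. Target absorption A₂ = 0.161 × 198 / 3.60 = 8.855 sabins.
Absorption to add: 8.855 − 4.980 = 3.875 sabins.
Each sq m of panel replacing the ceiling (gypsum board ceiling) adds (0.71 − 0.04) = 0.67 sabins.
Area = ΔA/Δα = 3.875/0.67 = 5.8 sq m.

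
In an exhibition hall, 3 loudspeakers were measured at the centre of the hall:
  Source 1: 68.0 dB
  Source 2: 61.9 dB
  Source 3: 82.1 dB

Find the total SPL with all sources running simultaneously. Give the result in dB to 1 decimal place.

Sum in the linear (power) domain: Σ 10^(Lᵢ/10) = 10^(68.0/10) + 10^(61.9/10) + 10^(82.1/10) = 1.7e+08.
L_total = 10·log₁₀(1.7e+08) = 82.3 dB.

82.3 dB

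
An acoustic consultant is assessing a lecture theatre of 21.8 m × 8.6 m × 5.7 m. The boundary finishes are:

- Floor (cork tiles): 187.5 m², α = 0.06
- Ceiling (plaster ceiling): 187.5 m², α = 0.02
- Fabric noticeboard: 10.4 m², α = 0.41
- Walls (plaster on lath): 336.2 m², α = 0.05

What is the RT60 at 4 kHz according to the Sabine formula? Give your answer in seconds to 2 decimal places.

4.77 s

A = Σ Sᵢαᵢ = 187.5*0.06 + 187.5*0.02 + 10.4*0.41 + 336.2*0.05 = 36.074 sabins.
V = 21.8·8.6·5.7 = 1068.636 m³.
T = 0.161 V/A = 0.161·1068.636/36.074 = 4.77 s.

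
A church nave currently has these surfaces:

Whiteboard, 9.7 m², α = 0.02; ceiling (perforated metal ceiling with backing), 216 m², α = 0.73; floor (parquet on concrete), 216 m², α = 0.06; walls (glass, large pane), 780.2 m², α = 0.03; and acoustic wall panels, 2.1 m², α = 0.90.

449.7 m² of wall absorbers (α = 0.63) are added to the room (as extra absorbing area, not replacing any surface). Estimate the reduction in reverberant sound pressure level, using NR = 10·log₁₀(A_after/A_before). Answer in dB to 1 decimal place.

Summing Sᵢαᵢ: 0.194 + 157.680 + 12.960 + 23.406 + 1.890 → A_before = 196.130 sabins.
Added absorption = 449.7 × 0.63 = 283.311 sabins.
A_after = 196.130 + 283.311 = 479.441 sabins.
NR = 10·log₁₀(479.441/196.130) = 3.9 dB.

3.9 dB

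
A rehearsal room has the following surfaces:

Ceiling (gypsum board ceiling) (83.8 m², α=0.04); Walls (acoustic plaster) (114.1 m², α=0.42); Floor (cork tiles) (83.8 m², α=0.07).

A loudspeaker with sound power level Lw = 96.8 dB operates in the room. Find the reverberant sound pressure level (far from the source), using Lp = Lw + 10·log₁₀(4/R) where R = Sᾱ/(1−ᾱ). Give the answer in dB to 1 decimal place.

Σ(Sᵢαᵢ) = 83.8×0.04 + 114.1×0.42 + 83.8×0.07 = 57.140; total area S = 281.7 m².
ᾱ = 57.140/281.7 = 0.2028; R = Sᾱ/(1−ᾱ) = 57.140/(1−0.2028) = 71.676 m².
Lp = Lw + 10 log₁₀(4/R) = 96.8 -12.53 = 84.3 dB.

84.3 dB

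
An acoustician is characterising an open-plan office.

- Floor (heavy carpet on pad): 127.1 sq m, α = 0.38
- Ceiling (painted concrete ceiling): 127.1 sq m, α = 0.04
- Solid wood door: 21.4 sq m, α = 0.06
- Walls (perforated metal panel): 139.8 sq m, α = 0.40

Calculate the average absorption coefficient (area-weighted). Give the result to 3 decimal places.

0.266

Total surface area S = 415.4 sq m.
A = 127.1×0.38 + 127.1×0.04 + 21.4×0.06 + 139.8×0.40 = 110.586 sabins.
ᾱ = A/S = 0.266.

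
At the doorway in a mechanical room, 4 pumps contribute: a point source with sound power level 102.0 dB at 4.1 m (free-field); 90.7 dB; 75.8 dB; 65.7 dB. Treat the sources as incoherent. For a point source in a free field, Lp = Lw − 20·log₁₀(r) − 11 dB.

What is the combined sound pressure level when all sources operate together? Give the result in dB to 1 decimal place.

Source at 4.1 m: Lp = 102.0 − 20·log₁₀(4.1) − 11 = 78.7 dB.
Converting to relative power and adding: 10^(78.7/10) + 10^(90.7/10) + 10^(75.8/10) + 10^(65.7/10) = 1.291e+09.
L_total = 10·log₁₀(1.291e+09) = 91.1 dB.

91.1 dB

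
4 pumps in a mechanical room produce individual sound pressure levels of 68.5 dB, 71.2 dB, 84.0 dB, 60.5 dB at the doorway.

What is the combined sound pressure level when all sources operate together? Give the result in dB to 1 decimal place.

84.4 dB

Σ 10^(Lᵢ/10) = 2.726e+08.
Back to dB: 10·log₁₀ Σ = 84.4 dB.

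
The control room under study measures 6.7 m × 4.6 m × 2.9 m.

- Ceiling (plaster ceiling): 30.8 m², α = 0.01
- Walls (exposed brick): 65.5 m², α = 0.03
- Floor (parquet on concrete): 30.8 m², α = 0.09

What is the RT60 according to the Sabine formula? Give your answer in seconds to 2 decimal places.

Summing Sᵢαᵢ: 0.308 + 1.965 + 2.772 → A = 5.045 sabins.
Volume V = 6.7 × 4.6 × 2.9 = 89.378 m³.
RT60 = 0.161 · V / A = 0.161 × 89.378 / 5.045 = 2.85 s.

2.85 seconds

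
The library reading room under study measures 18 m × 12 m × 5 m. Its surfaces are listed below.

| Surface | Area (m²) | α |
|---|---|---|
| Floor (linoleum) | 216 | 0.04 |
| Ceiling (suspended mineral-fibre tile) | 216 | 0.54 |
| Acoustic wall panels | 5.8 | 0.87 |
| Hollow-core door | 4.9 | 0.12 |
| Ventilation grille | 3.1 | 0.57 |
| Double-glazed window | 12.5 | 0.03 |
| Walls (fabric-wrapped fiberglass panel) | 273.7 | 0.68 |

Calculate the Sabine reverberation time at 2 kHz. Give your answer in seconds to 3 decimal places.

0.545 s

Equivalent absorption area: A = 216×0.04 + 216×0.54 + 5.8×0.87 + 4.9×0.12 + 3.1×0.57 + 12.5×0.03 + 273.7×0.68 = 319.172 m².
V = 18·12·5 = 1080 m³.
T = 0.161 V/A = 0.161·1080/319.172 = 0.545 s.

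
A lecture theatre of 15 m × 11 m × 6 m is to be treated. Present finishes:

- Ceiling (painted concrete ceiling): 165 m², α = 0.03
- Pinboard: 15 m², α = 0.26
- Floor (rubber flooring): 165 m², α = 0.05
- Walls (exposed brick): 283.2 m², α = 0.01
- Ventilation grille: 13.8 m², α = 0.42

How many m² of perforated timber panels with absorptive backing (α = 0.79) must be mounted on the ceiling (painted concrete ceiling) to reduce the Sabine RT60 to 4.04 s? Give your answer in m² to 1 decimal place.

18.1

Equivalent absorption area: A₁ = 165×0.03 + 15×0.26 + 165×0.05 + 283.2×0.01 + 13.8×0.42 = 25.728 m².
V = 990 m³. Target absorption A₂ = 0.161 × 990 / 4.04 = 39.453 sabins.
ΔA needed = 39.453 − 25.728 = 13.725 sabins.
Net gain per m²: Δα = 0.79 − 0.03 = 0.76.
Panel area = 13.725 / 0.76 = 18.1 m².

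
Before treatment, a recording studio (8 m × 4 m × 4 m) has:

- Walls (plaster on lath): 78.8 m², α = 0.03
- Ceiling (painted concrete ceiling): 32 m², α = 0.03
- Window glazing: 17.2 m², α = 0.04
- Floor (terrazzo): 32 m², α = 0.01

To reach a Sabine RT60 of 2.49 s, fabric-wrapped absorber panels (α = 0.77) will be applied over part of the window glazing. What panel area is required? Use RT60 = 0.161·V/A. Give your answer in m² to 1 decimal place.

Equivalent absorption area: A₁ = 78.8·0.03 + 32·0.03 + 17.2·0.04 + 32·0.01 = 4.332 m².
Required A₂ = 0.161·128/2.49 = 8.276 sabins.
Absorption to add: 8.276 − 4.332 = 3.944 sabins.
Net gain per m²: Δα = 0.77 − 0.04 = 0.73.
Area = ΔA/Δα = 3.944/0.73 = 5.4 m².

5.4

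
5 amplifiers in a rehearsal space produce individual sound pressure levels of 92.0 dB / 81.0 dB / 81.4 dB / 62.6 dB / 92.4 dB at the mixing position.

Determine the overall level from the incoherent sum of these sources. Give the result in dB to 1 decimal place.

Sum in the linear (power) domain: Σ 10^(Lᵢ/10) = 10^(92.0/10) + 10^(81.0/10) + 10^(81.4/10) + 10^(62.6/10) + 10^(92.4/10) = 3.588e+09.
Back to dB: 10·log₁₀ Σ = 95.5 dB.

95.5 dB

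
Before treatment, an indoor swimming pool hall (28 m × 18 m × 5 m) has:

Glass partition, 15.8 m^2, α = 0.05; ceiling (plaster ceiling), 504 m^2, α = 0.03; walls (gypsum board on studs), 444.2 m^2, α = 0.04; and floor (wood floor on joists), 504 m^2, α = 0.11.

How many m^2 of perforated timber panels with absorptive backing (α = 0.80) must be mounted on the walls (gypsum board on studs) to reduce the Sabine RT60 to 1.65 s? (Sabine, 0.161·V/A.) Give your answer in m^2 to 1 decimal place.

206.3

Total absorption A₁ = 15.8·0.05 + 504·0.03 + 444.2·0.04 + 504·0.11
  = 0.790 + 15.120 + 17.768 + 55.440 = 89.118 m^2 sabins.
V = 2520 m³. Target absorption A₂ = 0.161 × 2520 / 1.65 = 245.891 sabins.
Absorption to add: 245.891 − 89.118 = 156.773 sabins.
Net gain per m^2: Δα = 0.80 − 0.04 = 0.76.
Panel area = 156.773 / 0.76 = 206.3 m^2.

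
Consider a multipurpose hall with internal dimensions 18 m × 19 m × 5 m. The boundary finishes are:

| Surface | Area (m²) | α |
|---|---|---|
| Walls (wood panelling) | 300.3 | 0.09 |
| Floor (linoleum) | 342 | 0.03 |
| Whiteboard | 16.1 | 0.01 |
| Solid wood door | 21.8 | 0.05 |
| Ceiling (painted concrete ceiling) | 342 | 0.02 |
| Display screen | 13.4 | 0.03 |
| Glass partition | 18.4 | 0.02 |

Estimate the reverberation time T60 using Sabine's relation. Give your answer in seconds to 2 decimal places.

5.97 s

A = Σ Sᵢαᵢ = 300.3*0.09 + 342*0.03 + 16.1*0.01 + 21.8*0.05 + 342*0.02 + 13.4*0.03 + 18.4*0.02 = 46.148 sabins.
Volume V = 18 × 19 × 5 = 1710 m³.
RT60 = 0.161 · V / A = 0.161 × 1710 / 46.148 = 5.97 s.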